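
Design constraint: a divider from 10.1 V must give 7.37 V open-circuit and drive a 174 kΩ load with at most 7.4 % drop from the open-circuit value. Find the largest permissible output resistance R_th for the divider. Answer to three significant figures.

Loading drop = R_th/(R_th + R_L) ≤ 0.0740, so R_th ≤ R_L · ε/(1−ε) = 174 kΩ × 0.0740/0.9260 = 13.9 kΩ.
(Any R1, R2 with R2/(R1+R2) = 0.730 and R1‖R2 ≤ 13.9 kΩ will meet the spec.)

R_th ≤ 13.9 kΩ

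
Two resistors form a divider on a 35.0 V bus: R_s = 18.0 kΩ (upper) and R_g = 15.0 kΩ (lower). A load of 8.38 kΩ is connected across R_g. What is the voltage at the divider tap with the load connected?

The load sits in parallel with R_g: R_g‖R_L = (15.0 × 8.38) / (15.0 + 8.38) = 5.376 kΩ.
V_out = 35.0 × 5.376 / (18.0 + 5.376) = 35.0 × 5.376/23.38 = 8.05 V.
(Unloaded it would have been 15.9 V.)

V_out ≈ 8.05 V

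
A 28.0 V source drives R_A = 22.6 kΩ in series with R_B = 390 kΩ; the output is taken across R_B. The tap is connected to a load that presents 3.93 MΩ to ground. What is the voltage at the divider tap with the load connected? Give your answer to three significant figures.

V_out ≈ 26.3 V

The load sits in parallel with R_B: R_B‖R_L = (390 × 3930) / (390 + 3930) = 354.8 kΩ.
V_out = 28.0 × 354.8 / (22.6 + 354.8) = 28.0 × 354.8/377.4 = 26.3 V.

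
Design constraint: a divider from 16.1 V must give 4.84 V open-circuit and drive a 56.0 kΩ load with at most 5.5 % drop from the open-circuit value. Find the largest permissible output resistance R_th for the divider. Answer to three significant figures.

R_th ≤ 3.26 kΩ

Loading drop = R_th/(R_th + R_L) ≤ 0.0550, so R_th ≤ R_L · ε/(1−ε) = 56.0 kΩ × 0.0550/0.9450 = 3.26 kΩ.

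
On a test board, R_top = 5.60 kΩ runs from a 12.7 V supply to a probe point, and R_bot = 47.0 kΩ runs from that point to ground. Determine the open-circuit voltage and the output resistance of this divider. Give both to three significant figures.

V_th = 11.3 V, R_th = 5.00 kΩ

V_th is the open-circuit tap voltage: 12.7 × 47.0/(5.60 + 47.0) = 11.3 V.
With the supply zeroed, R_top and R_bot appear in parallel from the tap: R_th = R_top‖R_bot = (5.60 × 47.0)/52.60 = 5.00 kΩ.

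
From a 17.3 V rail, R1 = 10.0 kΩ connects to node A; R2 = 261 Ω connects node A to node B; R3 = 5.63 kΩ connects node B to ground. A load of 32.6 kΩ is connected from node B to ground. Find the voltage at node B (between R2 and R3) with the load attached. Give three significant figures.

At node B, R3 is in parallel with the load: R3‖R_L = 4801 Ω.
Below node A the resistance is R2 + (R3‖R_L) = 5062 Ω, so V_A = 17.3 × 5062/15060 = 5.814 V.
Then V_B = V_A × (R3‖R_L)/(R2 + R3‖R_L) = 5.814 × 4801/5062 = 5.51 V.

V ≈ 5.51 V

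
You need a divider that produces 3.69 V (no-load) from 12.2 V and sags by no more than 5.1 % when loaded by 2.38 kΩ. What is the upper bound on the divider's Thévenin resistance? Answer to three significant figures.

Loading drop = R_th/(R_th + R_L) ≤ 0.0510, so R_th ≤ R_L · ε/(1−ε) = 2.38 kΩ × 0.0510/0.9490 = 128 Ω.

R_th ≤ 128 Ω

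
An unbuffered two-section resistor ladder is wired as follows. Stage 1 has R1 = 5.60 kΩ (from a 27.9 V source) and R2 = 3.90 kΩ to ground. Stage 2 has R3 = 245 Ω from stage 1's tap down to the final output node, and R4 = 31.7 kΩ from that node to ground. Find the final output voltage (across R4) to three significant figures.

V_out ≈ 10.6 V

Stage 2 presents R3+R4 = 31940 Ω as a load on stage 1's tap.
Stage 1's lower leg becomes R2‖(R3+R4) = 3476 Ω, so V_mid = 27.9 × 3476/9076 = 10.68 V.
Stage 2 is itself unloaded: V_out = V_mid × R4/(R3+R4) = 10.68 × 31700/31940 = 10.6 V.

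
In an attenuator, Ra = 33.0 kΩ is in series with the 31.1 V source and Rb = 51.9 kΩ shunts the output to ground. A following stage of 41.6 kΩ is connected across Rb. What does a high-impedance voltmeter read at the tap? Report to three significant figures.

The load sits in parallel with Rb: Rb‖R_L = (51.9 × 41.6) / (51.9 + 41.6) = 23.09 kΩ.
V_out = 31.1 × 23.09 / (33.0 + 23.09) = 31.1 × 23.09/56.09 = 12.8 V.

V_out ≈ 12.8 V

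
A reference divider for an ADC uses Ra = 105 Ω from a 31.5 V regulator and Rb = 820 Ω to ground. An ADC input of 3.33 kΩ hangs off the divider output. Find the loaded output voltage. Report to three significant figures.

The load sits in parallel with Rb: Rb‖R_L = (820 × 3330) / (820 + 3330) = 658.0 Ω.
V_out = 31.5 × 658.0 / (105 + 658.0) = 31.5 × 658.0/763.0 = 27.2 V.
(Unloaded it would have been 27.9 V.)

V_out ≈ 27.2 V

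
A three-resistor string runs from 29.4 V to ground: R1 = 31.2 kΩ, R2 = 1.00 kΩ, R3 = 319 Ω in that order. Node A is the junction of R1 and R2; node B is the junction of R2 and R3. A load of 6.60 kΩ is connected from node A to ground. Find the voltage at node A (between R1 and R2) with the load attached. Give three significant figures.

V ≈ 1.00 V

Below node A the series string R2+R3 = 1319 Ω sits in parallel with the 6600 Ω load: 1099 Ω.
V_A = 29.4 × 1099/(31200 + 1099) = 1.00 V.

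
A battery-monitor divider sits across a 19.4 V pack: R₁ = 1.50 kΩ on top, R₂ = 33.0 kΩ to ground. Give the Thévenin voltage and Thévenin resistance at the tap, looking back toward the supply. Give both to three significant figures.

V_th = 18.6 V, R_th = 1.43 kΩ

V_th is the open-circuit tap voltage: 19.4 × 33.0/(1.50 + 33.0) = 18.6 V.
With the supply zeroed, R₁ and R₂ appear in parallel from the tap: R_th = R₁‖R₂ = (1.50 × 33.0)/34.50 = 1.43 kΩ.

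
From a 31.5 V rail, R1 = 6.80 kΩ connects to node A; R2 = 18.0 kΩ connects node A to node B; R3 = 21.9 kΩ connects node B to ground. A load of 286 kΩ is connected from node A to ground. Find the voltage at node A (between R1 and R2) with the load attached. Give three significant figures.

Below node A the series string R2+R3 = 39.90 kΩ sits in parallel with the 286 kΩ load: 35.02 kΩ.
V_A = 31.5 × 35.02/(6.80 + 35.02) = 26.4 V.

V ≈ 26.4 V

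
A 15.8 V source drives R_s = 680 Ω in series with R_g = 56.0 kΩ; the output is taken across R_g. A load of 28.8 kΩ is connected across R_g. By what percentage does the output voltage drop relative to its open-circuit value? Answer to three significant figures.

2.28 %

The divider's output (Thévenin) resistance is R_s‖R_g = 671.8 Ω.
Fractional drop under load = R_th/(R_th + R_L) = 671.8 / (671.8 + 28800) = 0.02280.
So the output falls by 2.28 %.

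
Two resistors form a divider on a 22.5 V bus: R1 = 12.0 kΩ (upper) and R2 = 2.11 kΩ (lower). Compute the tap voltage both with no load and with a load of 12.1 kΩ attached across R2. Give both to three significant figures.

Unloaded: 3.36 V; loaded: 2.93 V

Open-circuit: V = 22.5 × 2.11/(12.0 + 2.11) = 3.36 V.
With the load, R2 becomes R2‖R_L = 1.797 kΩ, so V = 22.5 × 1.797/13.80 = 2.93 V.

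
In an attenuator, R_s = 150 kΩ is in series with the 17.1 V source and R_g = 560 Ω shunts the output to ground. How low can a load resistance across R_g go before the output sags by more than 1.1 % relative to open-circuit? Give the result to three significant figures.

R_L(min) ≈ 50.2 kΩ

Output resistance R_th = R_s‖R_g = (150000 × 560)/150600 = 557.9 Ω.
The fractional drop is R_th/(R_th + R_L); requiring this ≤ 0.0110 gives R_L ≥ R_th(1/0.0110 − 1) = 557.9 × 89.91 = 50.2 kΩ.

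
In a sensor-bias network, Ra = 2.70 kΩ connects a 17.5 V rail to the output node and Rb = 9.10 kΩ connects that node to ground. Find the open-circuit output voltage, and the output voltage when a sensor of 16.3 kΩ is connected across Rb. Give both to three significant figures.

Unloaded: 13.5 V; loaded: 12.0 V

Open-circuit: V = 17.5 × 9.10/(2.70 + 9.10) = 13.5 V.
With the load, Rb becomes Rb‖R_L = 5.840 kΩ, so V = 17.5 × 5.840/8.540 = 12.0 V.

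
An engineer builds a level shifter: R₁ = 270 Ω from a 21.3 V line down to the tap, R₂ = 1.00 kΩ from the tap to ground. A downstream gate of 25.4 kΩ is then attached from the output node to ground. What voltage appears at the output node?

V_out ≈ 16.6 V

The load sits in parallel with R₂: R₂‖R_L = (1000 × 25400) / (1000 + 25400) = 962.1 Ω.
V_out = 21.3 × 962.1 / (270 + 962.1) = 21.3 × 962.1/1232 = 16.6 V.
(Unloaded it would have been 16.8 V.)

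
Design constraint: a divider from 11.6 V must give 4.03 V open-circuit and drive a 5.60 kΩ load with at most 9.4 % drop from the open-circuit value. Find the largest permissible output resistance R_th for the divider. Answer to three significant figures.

R_th ≤ 581 Ω

Loading drop = R_th/(R_th + R_L) ≤ 0.0940, so R_th ≤ R_L · ε/(1−ε) = 5.60 kΩ × 0.0940/0.9060 = 581 Ω.
(Any R1, R2 with R2/(R1+R2) = 0.347 and R1‖R2 ≤ 581 Ω will meet the spec.)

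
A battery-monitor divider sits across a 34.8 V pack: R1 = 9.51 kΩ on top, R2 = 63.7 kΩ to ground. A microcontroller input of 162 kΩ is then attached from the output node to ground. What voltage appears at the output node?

V_out ≈ 28.8 V

The load sits in parallel with R2: R2‖R_L = (63.7 × 162) / (63.7 + 162) = 45.72 kΩ.
V_out = 34.8 × 45.72 / (9.51 + 45.72) = 34.8 × 45.72/55.23 = 28.8 V.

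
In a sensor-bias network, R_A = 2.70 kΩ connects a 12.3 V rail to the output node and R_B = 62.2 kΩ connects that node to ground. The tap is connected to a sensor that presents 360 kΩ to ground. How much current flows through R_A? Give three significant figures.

R_B‖R_L = 53.04 kΩ, so the source sees R_A + R_B‖R_L = 55.74 kΩ.
I = 12.3 V / 55.74 kΩ = 0.221 mA.

I ≈ 0.221 mA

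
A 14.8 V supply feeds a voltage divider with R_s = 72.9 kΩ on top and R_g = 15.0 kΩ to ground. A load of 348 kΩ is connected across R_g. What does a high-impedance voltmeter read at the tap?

V_out ≈ 2.44 V

The load sits in parallel with R_g: R_g‖R_L = (15.0 × 348) / (15.0 + 348) = 14.38 kΩ.
V_out = 14.8 × 14.38 / (72.9 + 14.38) = 14.8 × 14.38/87.28 = 2.44 V.
(Unloaded it would have been 2.53 V.)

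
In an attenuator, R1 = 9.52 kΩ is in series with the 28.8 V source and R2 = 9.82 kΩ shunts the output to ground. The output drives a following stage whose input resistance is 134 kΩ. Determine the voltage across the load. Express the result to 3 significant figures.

The load sits in parallel with R2: R2‖R_L = (9.82 × 134) / (9.82 + 134) = 9.149 kΩ.
V_out = 28.8 × 9.149 / (9.52 + 9.149) = 28.8 × 9.149/18.67 = 14.1 V.

V_out ≈ 14.1 V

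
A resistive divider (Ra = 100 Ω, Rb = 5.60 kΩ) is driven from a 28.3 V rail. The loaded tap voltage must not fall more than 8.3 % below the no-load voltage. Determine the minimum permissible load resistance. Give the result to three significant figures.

Output resistance R_th = Ra‖Rb = (100 × 5600)/5700 = 98.25 Ω.
The fractional drop is R_th/(R_th + R_L); requiring this ≤ 0.0830 gives R_L ≥ R_th(1/0.0830 − 1) = 98.25 × 11.05 = 1.09 kΩ.

R_L(min) ≈ 1.09 kΩ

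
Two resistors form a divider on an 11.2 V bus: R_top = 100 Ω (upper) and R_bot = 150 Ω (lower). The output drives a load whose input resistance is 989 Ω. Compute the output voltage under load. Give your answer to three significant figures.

V_out ≈ 6.34 V

The load sits in parallel with R_bot: R_bot‖R_L = (150 × 989) / (150 + 989) = 130.2 Ω.
V_out = 11.2 × 130.2 / (100 + 130.2) = 11.2 × 130.2/230.2 = 6.34 V.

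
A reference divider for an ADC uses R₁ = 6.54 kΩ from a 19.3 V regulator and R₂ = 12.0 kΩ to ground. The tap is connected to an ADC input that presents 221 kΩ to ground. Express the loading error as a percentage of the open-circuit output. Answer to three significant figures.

The divider's output (Thévenin) resistance is R₁‖R₂ = 4.233 kΩ.
Fractional drop under load = R_th/(R_th + R_L) = 4.233 / (4.233 + 221) = 0.01879.
So the output falls by 1.88 %.

1.88 %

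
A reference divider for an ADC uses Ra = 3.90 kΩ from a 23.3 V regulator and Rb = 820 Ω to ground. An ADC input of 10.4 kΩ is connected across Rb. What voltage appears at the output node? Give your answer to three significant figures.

V_out ≈ 3.80 V

The load sits in parallel with Rb: Rb‖R_L = (820 × 10400) / (820 + 10400) = 760.1 Ω.
V_out = 23.3 × 760.1 / (3900 + 760.1) = 23.3 × 760.1/4660 = 3.80 V.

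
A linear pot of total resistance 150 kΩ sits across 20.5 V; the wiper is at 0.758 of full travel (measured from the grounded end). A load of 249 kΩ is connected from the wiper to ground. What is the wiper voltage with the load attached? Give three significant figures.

The wiper splits the pot into (1−α)R = 36.30 kΩ above and αR = 113.7 kΩ below.
Lower section ‖ load = 78.06 kΩ.
V_wiper = 20.5 × 78.06/(36.30 + 78.06) = 14.0 V.

V ≈ 14.0 V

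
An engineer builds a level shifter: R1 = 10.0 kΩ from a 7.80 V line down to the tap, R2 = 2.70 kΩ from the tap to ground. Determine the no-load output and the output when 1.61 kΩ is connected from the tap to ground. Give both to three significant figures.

Open-circuit: V = 7.80 × 2.70/(10.0 + 2.70) = 1.66 V.
With the load, R2 becomes R2‖R_L = 1.009 kΩ, so V = 7.80 × 1.009/11.01 = 0.715 V.

Unloaded: 1.66 V; loaded: 0.715 V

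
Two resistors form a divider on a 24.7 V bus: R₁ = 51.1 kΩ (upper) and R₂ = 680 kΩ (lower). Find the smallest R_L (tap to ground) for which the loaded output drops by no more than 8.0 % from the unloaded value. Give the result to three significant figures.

R_L(min) ≈ 547 kΩ

Output resistance R_th = R₁‖R₂ = (51.1 × 680)/731.1 = 47.53 kΩ.
The fractional drop is R_th/(R_th + R_L); requiring this ≤ 0.0800 gives R_L ≥ R_th(1/0.0800 − 1) = 47.53 × 11.50 = 547 kΩ.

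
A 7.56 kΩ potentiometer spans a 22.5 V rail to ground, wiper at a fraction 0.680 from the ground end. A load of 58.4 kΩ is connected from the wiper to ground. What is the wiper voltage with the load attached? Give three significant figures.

The wiper splits the pot into (1−α)R = 2.419 kΩ above and αR = 5.141 kΩ below.
Lower section ‖ load = 4.725 kΩ.
V_wiper = 22.5 × 4.725/(2.419 + 4.725) = 14.9 V.

V ≈ 14.9 V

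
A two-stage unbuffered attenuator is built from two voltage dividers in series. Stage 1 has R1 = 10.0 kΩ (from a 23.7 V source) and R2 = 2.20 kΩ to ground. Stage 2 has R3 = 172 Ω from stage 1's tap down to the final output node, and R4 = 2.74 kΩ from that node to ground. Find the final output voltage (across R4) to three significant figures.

Stage 2 presents R3+R4 = 2912 Ω as a load on stage 1's tap.
Stage 1's lower leg becomes R2‖(R3+R4) = 1253 Ω, so V_mid = 23.7 × 1253/11250 = 2.639 V.
Stage 2 is itself unloaded: V_out = V_mid × R4/(R3+R4) = 2.639 × 2740/2912 = 2.48 V.

V_out ≈ 2.48 V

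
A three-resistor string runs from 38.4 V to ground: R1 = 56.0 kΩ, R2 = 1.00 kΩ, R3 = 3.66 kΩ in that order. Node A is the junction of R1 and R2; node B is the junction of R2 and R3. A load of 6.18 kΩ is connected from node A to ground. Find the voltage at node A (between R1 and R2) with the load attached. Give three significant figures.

Below node A the series string R2+R3 = 4.660 kΩ sits in parallel with the 6.18 kΩ load: 2.657 kΩ.
V_A = 38.4 × 2.657/(56.0 + 2.657) = 1.74 V.

V ≈ 1.74 V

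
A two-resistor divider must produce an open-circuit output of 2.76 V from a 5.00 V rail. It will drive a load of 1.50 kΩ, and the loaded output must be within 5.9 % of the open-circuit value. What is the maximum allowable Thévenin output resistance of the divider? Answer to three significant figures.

Loading drop = R_th/(R_th + R_L) ≤ 0.0590, so R_th ≤ R_L · ε/(1−ε) = 1.50 kΩ × 0.0590/0.9410 = 94.0 Ω.

R_th ≤ 94.0 Ω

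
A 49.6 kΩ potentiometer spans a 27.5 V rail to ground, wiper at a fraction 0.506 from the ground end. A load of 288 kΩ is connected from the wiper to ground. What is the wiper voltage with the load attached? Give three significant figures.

The wiper splits the pot into (1−α)R = 24.50 kΩ above and αR = 25.10 kΩ below.
Lower section ‖ load = 23.09 kΩ.
V_wiper = 27.5 × 23.09/(24.50 + 23.09) = 13.3 V.

V ≈ 13.3 V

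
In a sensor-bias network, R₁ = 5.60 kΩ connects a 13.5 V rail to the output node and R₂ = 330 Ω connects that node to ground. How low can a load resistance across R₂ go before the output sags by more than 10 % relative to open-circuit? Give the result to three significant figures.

R_L(min) ≈ 2.80 kΩ

Output resistance R_th = R₁‖R₂ = (5600 × 330)/5930 = 311.6 Ω.
The fractional drop is R_th/(R_th + R_L); requiring this ≤ 0.100 gives R_L ≥ R_th(1/0.100 − 1) = 311.6 × 9.000 = 2.80 kΩ.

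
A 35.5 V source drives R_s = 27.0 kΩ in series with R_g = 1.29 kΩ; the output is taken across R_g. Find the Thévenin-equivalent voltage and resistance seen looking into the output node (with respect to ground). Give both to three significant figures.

V_th is the open-circuit tap voltage: 35.5 × 1.29/(27.0 + 1.29) = 1.62 V.
With the supply zeroed, R_s and R_g appear in parallel from the tap: R_th = R_s‖R_g = (27.0 × 1.29)/28.29 = 1.23 kΩ.

V_th = 1.62 V, R_th = 1.23 kΩ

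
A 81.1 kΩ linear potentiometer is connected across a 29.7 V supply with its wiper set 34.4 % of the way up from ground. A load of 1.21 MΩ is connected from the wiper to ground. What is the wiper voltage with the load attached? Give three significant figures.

V ≈ 10.1 V

The wiper splits the pot into (1−α)R = 53.20 kΩ above and αR = 27.90 kΩ below.
Lower section ‖ load = 27.27 kΩ.
V_wiper = 29.7 × 27.27/(53.20 + 27.27) = 10.1 V.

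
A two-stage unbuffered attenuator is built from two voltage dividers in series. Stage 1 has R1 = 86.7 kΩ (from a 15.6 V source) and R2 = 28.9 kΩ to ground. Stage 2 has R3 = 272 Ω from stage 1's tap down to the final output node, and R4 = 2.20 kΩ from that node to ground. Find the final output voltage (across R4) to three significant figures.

Stage 2 presents R3+R4 = 2472 Ω as a load on stage 1's tap.
Stage 1's lower leg becomes R2‖(R3+R4) = 2277 Ω, so V_mid = 15.6 × 2277/88980 = 0.3993 V.
Stage 2 is itself unloaded: V_out = V_mid × R4/(R3+R4) = 0.3993 × 2200/2472 = 0.355 V.

V_out ≈ 0.355 V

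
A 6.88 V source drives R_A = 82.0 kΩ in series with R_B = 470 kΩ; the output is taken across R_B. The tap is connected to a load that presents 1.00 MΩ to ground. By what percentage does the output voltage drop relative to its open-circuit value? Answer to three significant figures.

The divider's output (Thévenin) resistance is R_A‖R_B = 69.82 kΩ.
Fractional drop under load = R_th/(R_th + R_L) = 69.82 / (69.82 + 1000) = 0.06526.
So the output falls by 6.53 %.

6.53 %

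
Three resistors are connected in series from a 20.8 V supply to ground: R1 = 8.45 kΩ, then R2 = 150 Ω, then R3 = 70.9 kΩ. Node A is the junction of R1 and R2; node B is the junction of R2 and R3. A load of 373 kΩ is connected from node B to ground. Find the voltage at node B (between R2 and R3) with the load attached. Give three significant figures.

At node B, R3 is in parallel with the load: R3‖R_L = 59580 Ω.
Below node A the resistance is R2 + (R3‖R_L) = 59730 Ω, so V_A = 20.8 × 59730/68180 = 18.22 V.
Then V_B = V_A × (R3‖R_L)/(R2 + R3‖R_L) = 18.22 × 59580/59730 = 18.2 V.

V ≈ 18.2 V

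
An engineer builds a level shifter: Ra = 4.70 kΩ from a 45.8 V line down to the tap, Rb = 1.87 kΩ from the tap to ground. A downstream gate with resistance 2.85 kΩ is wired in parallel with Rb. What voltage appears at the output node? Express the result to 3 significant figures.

V_out ≈ 8.87 V

The load sits in parallel with Rb: Rb‖R_L = (1.87 × 2.85) / (1.87 + 2.85) = 1.129 kΩ.
V_out = 45.8 × 1.129 / (4.70 + 1.129) = 45.8 × 1.129/5.829 = 8.87 V.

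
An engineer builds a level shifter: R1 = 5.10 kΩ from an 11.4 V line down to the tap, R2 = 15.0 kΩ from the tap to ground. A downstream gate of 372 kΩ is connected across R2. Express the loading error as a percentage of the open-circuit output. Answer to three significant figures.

The divider's output (Thévenin) resistance is R1‖R2 = 3.806 kΩ.
Fractional drop under load = R_th/(R_th + R_L) = 3.806 / (3.806 + 372) = 0.01013.
So the output falls by 1.01 %.

1.01 %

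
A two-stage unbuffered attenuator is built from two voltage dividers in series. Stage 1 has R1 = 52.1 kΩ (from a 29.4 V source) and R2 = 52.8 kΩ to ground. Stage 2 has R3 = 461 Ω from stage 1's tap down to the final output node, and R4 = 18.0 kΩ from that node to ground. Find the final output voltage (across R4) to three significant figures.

Stage 2 presents R3+R4 = 18460 Ω as a load on stage 1's tap.
Stage 1's lower leg becomes R2‖(R3+R4) = 13680 Ω, so V_mid = 29.4 × 13680/65780 = 6.114 V.
Stage 2 is itself unloaded: V_out = V_mid × R4/(R3+R4) = 6.114 × 18000/18460 = 5.96 V.

V_out ≈ 5.96 V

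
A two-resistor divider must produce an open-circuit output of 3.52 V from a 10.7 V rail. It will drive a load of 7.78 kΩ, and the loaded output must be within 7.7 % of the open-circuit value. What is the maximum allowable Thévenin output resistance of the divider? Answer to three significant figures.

R_th ≤ 649 Ω

Loading drop = R_th/(R_th + R_L) ≤ 0.0770, so R_th ≤ R_L · ε/(1−ε) = 7.78 kΩ × 0.0770/0.9230 = 649 Ω.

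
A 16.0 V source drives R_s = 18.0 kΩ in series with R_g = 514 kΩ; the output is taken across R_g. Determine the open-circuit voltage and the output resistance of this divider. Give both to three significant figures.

V_th is the open-circuit tap voltage: 16.0 × 514/(18.0 + 514) = 15.5 V.
With the supply zeroed, R_s and R_g appear in parallel from the tap: R_th = R_s‖R_g = (18.0 × 514)/532.0 = 17.4 kΩ.

V_th = 15.5 V, R_th = 17.4 kΩ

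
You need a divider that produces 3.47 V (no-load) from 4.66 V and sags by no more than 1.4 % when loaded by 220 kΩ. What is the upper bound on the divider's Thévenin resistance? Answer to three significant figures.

Loading drop = R_th/(R_th + R_L) ≤ 0.0140, so R_th ≤ R_L · ε/(1−ε) = 220 kΩ × 0.0140/0.9860 = 3.12 kΩ.
(Any R1, R2 with R2/(R1+R2) = 0.745 and R1‖R2 ≤ 3.12 kΩ will meet the spec.)

R_th ≤ 3.12 kΩ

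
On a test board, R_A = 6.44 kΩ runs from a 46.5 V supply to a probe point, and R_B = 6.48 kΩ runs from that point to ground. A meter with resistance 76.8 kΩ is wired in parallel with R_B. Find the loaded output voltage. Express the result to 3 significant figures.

The load sits in parallel with R_B: R_B‖R_L = (6.48 × 76.8) / (6.48 + 76.8) = 5.976 kΩ.
V_out = 46.5 × 5.976 / (6.44 + 5.976) = 46.5 × 5.976/12.42 = 22.4 V.

V_out ≈ 22.4 V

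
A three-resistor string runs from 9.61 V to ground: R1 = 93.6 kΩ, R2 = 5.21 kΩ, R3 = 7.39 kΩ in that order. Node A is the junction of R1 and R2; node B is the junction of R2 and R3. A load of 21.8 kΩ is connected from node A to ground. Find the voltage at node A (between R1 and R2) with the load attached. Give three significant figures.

Below node A the series string R2+R3 = 12.60 kΩ sits in parallel with the 21.8 kΩ load: 7.985 kΩ.
V_A = 9.61 × 7.985/(93.6 + 7.985) = 0.755 V.

V ≈ 0.755 V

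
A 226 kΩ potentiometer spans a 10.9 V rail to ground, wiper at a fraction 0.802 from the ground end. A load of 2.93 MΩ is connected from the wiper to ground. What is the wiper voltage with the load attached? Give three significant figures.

V ≈ 8.64 V

The wiper splits the pot into (1−α)R = 44.75 kΩ above and αR = 181.3 kΩ below.
Lower section ‖ load = 170.7 kΩ.
V_wiper = 10.9 × 170.7/(44.75 + 170.7) = 8.64 V.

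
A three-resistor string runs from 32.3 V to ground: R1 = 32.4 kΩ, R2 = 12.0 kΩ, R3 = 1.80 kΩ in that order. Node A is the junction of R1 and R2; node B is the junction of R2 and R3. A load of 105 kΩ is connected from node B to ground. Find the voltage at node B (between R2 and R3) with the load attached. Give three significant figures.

At node B, R3 is in parallel with the load: R3‖R_L = 1.770 kΩ.
Below node A the resistance is R2 + (R3‖R_L) = 13.77 kΩ, so V_A = 32.3 × 13.77/46.17 = 9.633 V.
Then V_B = V_A × (R3‖R_L)/(R2 + R3‖R_L) = 9.633 × 1.770/13.77 = 1.24 V.

V ≈ 1.24 V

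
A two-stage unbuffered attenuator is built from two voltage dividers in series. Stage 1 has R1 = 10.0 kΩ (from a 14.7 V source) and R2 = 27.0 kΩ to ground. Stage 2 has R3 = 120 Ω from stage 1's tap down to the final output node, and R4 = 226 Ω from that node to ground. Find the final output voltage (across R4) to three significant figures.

Stage 2 presents R3+R4 = 346.0 Ω as a load on stage 1's tap.
Stage 1's lower leg becomes R2‖(R3+R4) = 341.6 Ω, so V_mid = 14.7 × 341.6/10340 = 0.4856 V.
Stage 2 is itself unloaded: V_out = V_mid × R4/(R3+R4) = 0.4856 × 226/346.0 = 0.317 V.

V_out ≈ 0.317 V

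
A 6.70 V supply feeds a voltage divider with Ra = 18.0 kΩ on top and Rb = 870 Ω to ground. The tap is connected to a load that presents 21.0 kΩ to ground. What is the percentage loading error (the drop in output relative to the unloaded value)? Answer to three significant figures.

The divider's output (Thévenin) resistance is Ra‖Rb = 829.9 Ω.
Fractional drop under load = R_th/(R_th + R_L) = 829.9 / (829.9 + 21000) = 0.03802.
So the output falls by 3.80 %.

3.80 %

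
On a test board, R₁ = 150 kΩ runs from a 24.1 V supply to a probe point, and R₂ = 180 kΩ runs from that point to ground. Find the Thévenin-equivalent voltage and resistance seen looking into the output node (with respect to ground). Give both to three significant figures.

V_th is the open-circuit tap voltage: 24.1 × 180/(150 + 180) = 13.1 V.
With the supply zeroed, R₁ and R₂ appear in parallel from the tap: R_th = R₁‖R₂ = (150 × 180)/330.0 = 81.8 kΩ.

V_th = 13.1 V, R_th = 81.8 kΩ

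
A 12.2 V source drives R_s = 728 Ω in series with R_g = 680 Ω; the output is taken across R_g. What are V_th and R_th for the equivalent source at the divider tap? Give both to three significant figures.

V_th = 5.89 V, R_th = 352 Ω

V_th is the open-circuit tap voltage: 12.2 × 680/(728 + 680) = 5.89 V.
With the supply zeroed, R_s and R_g appear in parallel from the tap: R_th = R_s‖R_g = (728 × 680)/1408 = 352 Ω.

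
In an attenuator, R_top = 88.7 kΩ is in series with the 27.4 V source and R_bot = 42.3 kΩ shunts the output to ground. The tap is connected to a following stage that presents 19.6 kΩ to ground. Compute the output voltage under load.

V_out ≈ 3.59 V

The load sits in parallel with R_bot: R_bot‖R_L = (42.3 × 19.6) / (42.3 + 19.6) = 13.39 kΩ.
V_out = 27.4 × 13.39 / (88.7 + 13.39) = 27.4 × 13.39/102.1 = 3.59 V.
(Unloaded it would have been 8.85 V.)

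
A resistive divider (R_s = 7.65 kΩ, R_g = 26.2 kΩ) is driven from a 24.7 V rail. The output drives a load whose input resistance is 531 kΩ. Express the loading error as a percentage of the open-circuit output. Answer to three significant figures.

The divider's output (Thévenin) resistance is R_s‖R_g = 5.921 kΩ.
Fractional drop under load = R_th/(R_th + R_L) = 5.921 / (5.921 + 531) = 0.01103.
So the output falls by 1.10 %.

1.10 %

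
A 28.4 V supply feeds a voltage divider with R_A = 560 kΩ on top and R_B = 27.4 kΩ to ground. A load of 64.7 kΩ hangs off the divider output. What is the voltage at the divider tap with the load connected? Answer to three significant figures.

The load sits in parallel with R_B: R_B‖R_L = (27.4 × 64.7) / (27.4 + 64.7) = 19.25 kΩ.
V_out = 28.4 × 19.25 / (560 + 19.25) = 28.4 × 19.25/579.2 = 0.944 V.

V_out ≈ 0.944 V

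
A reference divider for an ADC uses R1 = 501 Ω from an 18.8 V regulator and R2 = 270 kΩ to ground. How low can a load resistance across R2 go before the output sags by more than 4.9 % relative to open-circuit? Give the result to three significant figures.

R_L(min) ≈ 9.71 kΩ

Output resistance R_th = R1‖R2 = (501 × 270000)/270500 = 500.1 Ω.
The fractional drop is R_th/(R_th + R_L); requiring this ≤ 0.0490 gives R_L ≥ R_th(1/0.0490 − 1) = 500.1 × 19.41 = 9.71 kΩ.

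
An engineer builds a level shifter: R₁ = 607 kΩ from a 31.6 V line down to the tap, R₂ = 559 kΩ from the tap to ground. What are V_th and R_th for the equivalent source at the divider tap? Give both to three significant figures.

V_th is the open-circuit tap voltage: 31.6 × 559/(607 + 559) = 15.1 V.
With the supply zeroed, R₁ and R₂ appear in parallel from the tap: R_th = R₁‖R₂ = (607 × 559)/1166 = 291 kΩ.

V_th = 15.1 V, R_th = 291 kΩ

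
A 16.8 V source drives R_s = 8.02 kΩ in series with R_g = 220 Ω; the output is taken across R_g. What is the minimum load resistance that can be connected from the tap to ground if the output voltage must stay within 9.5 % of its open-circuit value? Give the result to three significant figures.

R_L(min) ≈ 2.04 kΩ

Output resistance R_th = R_s‖R_g = (8020 × 220)/8240 = 214.1 Ω.
The fractional drop is R_th/(R_th + R_L); requiring this ≤ 0.0950 gives R_L ≥ R_th(1/0.0950 − 1) = 214.1 × 9.526 = 2.04 kΩ.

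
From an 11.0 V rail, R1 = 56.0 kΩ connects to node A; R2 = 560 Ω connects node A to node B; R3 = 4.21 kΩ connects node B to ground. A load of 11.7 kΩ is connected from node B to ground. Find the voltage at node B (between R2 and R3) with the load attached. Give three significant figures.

V ≈ 0.571 V

At node B, R3 is in parallel with the load: R3‖R_L = 3096 Ω.
Below node A the resistance is R2 + (R3‖R_L) = 3656 Ω, so V_A = 11.0 × 3656/59660 = 0.6741 V.
Then V_B = V_A × (R3‖R_L)/(R2 + R3‖R_L) = 0.6741 × 3096/3656 = 0.571 V.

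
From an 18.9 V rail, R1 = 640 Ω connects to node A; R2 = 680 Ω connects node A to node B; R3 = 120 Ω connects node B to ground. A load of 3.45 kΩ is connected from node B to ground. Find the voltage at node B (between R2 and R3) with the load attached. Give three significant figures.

At node B, R3 is in parallel with the load: R3‖R_L = 116.0 Ω.
Below node A the resistance is R2 + (R3‖R_L) = 796.0 Ω, so V_A = 18.9 × 796.0/1436 = 10.48 V.
Then V_B = V_A × (R3‖R_L)/(R2 + R3‖R_L) = 10.48 × 116.0/796.0 = 1.53 V.

V ≈ 1.53 V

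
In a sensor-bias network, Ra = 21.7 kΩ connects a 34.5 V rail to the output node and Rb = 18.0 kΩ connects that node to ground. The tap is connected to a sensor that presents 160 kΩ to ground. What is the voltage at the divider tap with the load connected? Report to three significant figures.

The load sits in parallel with Rb: Rb‖R_L = (18.0 × 160) / (18.0 + 160) = 16.18 kΩ.
V_out = 34.5 × 16.18 / (21.7 + 16.18) = 34.5 × 16.18/37.88 = 14.7 V.
(Unloaded it would have been 15.6 V.)

V_out ≈ 14.7 V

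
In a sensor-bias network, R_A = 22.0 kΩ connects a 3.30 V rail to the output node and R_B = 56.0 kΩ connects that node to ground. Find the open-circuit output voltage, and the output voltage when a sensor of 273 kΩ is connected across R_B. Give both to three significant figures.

Open-circuit: V = 3.30 × 56.0/(22.0 + 56.0) = 2.37 V.
With the load, R_B becomes R_B‖R_L = 46.47 kΩ, so V = 3.30 × 46.47/68.47 = 2.24 V.

Unloaded: 2.37 V; loaded: 2.24 V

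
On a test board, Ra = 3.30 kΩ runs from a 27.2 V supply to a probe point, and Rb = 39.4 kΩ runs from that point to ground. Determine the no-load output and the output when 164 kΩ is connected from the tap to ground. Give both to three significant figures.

Open-circuit: V = 27.2 × 39.4/(3.30 + 39.4) = 25.1 V.
With the load, Rb becomes Rb‖R_L = 31.77 kΩ, so V = 27.2 × 31.77/35.07 = 24.6 V.

Unloaded: 25.1 V; loaded: 24.6 V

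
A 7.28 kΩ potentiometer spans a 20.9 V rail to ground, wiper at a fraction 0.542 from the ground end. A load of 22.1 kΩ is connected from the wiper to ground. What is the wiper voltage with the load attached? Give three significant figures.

The wiper splits the pot into (1−α)R = 3.334 kΩ above and αR = 3.946 kΩ below.
Lower section ‖ load = 3.348 kΩ.
V_wiper = 20.9 × 3.348/(3.334 + 3.348) = 10.5 V.

V ≈ 10.5 V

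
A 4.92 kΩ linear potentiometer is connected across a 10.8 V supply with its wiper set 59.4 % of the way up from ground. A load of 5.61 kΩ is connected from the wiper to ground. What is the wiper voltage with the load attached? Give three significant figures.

The wiper splits the pot into (1−α)R = 1.998 kΩ above and αR = 2.922 kΩ below.
Lower section ‖ load = 1.921 kΩ.
V_wiper = 10.8 × 1.921/(1.998 + 1.921) = 5.30 V.

V ≈ 5.30 V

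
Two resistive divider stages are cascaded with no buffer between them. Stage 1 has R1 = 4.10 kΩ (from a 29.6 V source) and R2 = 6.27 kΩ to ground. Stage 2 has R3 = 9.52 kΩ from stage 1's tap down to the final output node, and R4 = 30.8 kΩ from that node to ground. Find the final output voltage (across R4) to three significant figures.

V_out ≈ 12.9 V

Stage 2 presents R3+R4 = 40.32 kΩ as a load on stage 1's tap.
Stage 1's lower leg becomes R2‖(R3+R4) = 5.426 kΩ, so V_mid = 29.6 × 5.426/9.526 = 16.86 V.
Stage 2 is itself unloaded: V_out = V_mid × R4/(R3+R4) = 16.86 × 30.8/40.32 = 12.9 V.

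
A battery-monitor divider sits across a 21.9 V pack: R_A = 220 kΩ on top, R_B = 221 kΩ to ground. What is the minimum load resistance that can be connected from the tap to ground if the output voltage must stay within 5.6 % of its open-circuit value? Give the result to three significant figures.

R_L(min) ≈ 1.86 MΩ

Output resistance R_th = R_A‖R_B = (220 × 221)/441.0 = 110.2 kΩ.
The fractional drop is R_th/(R_th + R_L); requiring this ≤ 0.0560 gives R_L ≥ R_th(1/0.0560 − 1) = 110.2 × 16.86 = 1.86 MΩ.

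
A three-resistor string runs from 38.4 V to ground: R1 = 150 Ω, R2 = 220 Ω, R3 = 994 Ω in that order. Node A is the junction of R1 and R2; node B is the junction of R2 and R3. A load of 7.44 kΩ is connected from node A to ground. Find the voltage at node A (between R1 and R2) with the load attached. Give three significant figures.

V ≈ 33.6 V

Below node A the series string R2+R3 = 1214 Ω sits in parallel with the 7440 Ω load: 1044 Ω.
V_A = 38.4 × 1044/(150 + 1044) = 33.6 V.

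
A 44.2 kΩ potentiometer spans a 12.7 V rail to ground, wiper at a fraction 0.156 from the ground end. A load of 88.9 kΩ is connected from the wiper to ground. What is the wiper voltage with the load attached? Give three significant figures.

V ≈ 1.86 V

The wiper splits the pot into (1−α)R = 37.30 kΩ above and αR = 6.895 kΩ below.
Lower section ‖ load = 6.399 kΩ.
V_wiper = 12.7 × 6.399/(37.30 + 6.399) = 1.86 V.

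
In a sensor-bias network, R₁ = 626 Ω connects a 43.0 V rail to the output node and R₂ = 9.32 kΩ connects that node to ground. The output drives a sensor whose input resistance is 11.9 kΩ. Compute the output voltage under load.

The load sits in parallel with R₂: R₂‖R_L = (9320 × 11900) / (9320 + 11900) = 5227 Ω.
V_out = 43.0 × 5227 / (626 + 5227) = 43.0 × 5227/5853 = 38.4 V.

V_out ≈ 38.4 V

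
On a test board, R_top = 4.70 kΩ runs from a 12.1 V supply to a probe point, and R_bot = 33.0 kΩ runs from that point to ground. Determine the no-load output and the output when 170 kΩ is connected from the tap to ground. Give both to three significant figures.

Unloaded: 10.6 V; loaded: 10.3 V

Open-circuit: V = 12.1 × 33.0/(4.70 + 33.0) = 10.6 V.
With the load, R_bot becomes R_bot‖R_L = 27.64 kΩ, so V = 12.1 × 27.64/32.34 = 10.3 V.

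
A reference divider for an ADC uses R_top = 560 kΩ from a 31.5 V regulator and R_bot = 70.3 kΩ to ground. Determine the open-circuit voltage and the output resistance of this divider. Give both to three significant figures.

V_th is the open-circuit tap voltage: 31.5 × 70.3/(560 + 70.3) = 3.51 V.
With the supply zeroed, R_top and R_bot appear in parallel from the tap: R_th = R_top‖R_bot = (560 × 70.3)/630.3 = 62.5 kΩ.

V_th = 3.51 V, R_th = 62.5 kΩ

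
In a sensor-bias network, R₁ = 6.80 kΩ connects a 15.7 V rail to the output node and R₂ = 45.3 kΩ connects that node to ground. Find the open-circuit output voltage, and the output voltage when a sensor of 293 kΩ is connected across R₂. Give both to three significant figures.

Open-circuit: V = 15.7 × 45.3/(6.80 + 45.3) = 13.7 V.
With the load, R₂ becomes R₂‖R_L = 39.23 kΩ, so V = 15.7 × 39.23/46.03 = 13.4 V.

Unloaded: 13.7 V; loaded: 13.4 V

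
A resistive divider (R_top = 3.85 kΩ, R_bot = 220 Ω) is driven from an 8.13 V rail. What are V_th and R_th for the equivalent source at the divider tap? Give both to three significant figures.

V_th = 0.439 V, R_th = 208 Ω

V_th is the open-circuit tap voltage: 8.13 × 220/(3850 + 220) = 0.439 V.
With the supply zeroed, R_top and R_bot appear in parallel from the tap: R_th = R_top‖R_bot = (3850 × 220)/4070 = 208 Ω.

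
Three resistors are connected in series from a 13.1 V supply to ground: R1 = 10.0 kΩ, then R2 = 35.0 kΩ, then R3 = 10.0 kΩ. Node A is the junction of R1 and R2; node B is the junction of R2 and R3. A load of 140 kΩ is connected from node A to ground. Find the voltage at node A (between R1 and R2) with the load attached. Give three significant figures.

V ≈ 10.1 V

Below node A the series string R2+R3 = 45.00 kΩ sits in parallel with the 140 kΩ load: 34.05 kΩ.
V_A = 13.1 × 34.05/(10.0 + 34.05) = 10.1 V.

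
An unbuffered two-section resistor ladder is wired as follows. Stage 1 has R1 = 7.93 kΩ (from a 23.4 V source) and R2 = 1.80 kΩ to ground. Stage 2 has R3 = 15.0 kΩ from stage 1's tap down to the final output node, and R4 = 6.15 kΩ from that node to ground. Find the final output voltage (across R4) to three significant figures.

Stage 2 presents R3+R4 = 21.15 kΩ as a load on stage 1's tap.
Stage 1's lower leg becomes R2‖(R3+R4) = 1.659 kΩ, so V_mid = 23.4 × 1.659/9.589 = 4.048 V.
Stage 2 is itself unloaded: V_out = V_mid × R4/(R3+R4) = 4.048 × 6.15/21.15 = 1.18 V.

V_out ≈ 1.18 V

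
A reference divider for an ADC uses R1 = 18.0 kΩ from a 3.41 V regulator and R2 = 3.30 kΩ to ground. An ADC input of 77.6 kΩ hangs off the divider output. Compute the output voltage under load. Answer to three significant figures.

V_out ≈ 0.510 V

The load sits in parallel with R2: R2‖R_L = (3.30 × 77.6) / (3.30 + 77.6) = 3.165 kΩ.
V_out = 3.41 × 3.165 / (18.0 + 3.165) = 3.41 × 3.165/21.17 = 0.510 V.
(Unloaded it would have been 0.528 V.)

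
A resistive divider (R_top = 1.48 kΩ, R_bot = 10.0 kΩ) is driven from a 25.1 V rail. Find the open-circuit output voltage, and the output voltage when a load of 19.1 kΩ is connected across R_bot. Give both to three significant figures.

Unloaded: 21.9 V; loaded: 20.5 V

Open-circuit: V = 25.1 × 10.0/(1.48 + 10.0) = 21.9 V.
With the load, R_bot becomes R_bot‖R_L = 6.564 kΩ, so V = 25.1 × 6.564/8.044 = 20.5 V.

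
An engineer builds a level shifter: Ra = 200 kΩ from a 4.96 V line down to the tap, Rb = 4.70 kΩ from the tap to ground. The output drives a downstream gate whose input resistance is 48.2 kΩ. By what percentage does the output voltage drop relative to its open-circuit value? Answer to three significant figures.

8.70 %

The divider's output (Thévenin) resistance is Ra‖Rb = 4.592 kΩ.
Fractional drop under load = R_th/(R_th + R_L) = 4.592 / (4.592 + 48.2) = 0.08698.
So the output falls by 8.70 %.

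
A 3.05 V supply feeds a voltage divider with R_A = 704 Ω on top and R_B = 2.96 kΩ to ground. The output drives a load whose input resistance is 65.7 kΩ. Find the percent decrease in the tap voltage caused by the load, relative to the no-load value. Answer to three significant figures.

0.858 %

The divider's output (Thévenin) resistance is R_A‖R_B = 568.7 Ω.
Fractional drop under load = R_th/(R_th + R_L) = 568.7 / (568.7 + 65700) = 0.008582.
So the output falls by 0.858 %.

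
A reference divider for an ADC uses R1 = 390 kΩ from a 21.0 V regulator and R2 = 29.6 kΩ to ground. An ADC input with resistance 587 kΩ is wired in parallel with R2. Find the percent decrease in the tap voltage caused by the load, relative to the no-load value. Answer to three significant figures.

The divider's output (Thévenin) resistance is R1‖R2 = 27.51 kΩ.
Fractional drop under load = R_th/(R_th + R_L) = 27.51 / (27.51 + 587) = 0.04477.
So the output falls by 4.48 %.

4.48 %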